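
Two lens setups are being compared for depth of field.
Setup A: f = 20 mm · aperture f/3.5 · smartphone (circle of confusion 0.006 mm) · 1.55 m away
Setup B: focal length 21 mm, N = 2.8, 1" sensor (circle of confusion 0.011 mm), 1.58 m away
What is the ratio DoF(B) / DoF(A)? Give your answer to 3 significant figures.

Setup A: H = 20²/(3.5×0.006) + 20 ≈ 19067.6 mm; DoF = Df − Dn = 1685.38 − 1434.75 ≈ 250.63 mm.
Setup B: H = 21²/(2.8×0.011) + 21 ≈ 14339.2 mm; DoF = Df − Dn = 1773.05 − 1424.86 ≈ 348.19 mm.
Ratio = 348.19 / 250.63 ≈ 1.39.

1.39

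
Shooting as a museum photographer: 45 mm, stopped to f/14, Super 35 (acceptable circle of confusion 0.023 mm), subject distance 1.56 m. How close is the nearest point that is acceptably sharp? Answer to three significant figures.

Hyperfocal distance H = f²/(N·c) + f = 45²/(14 × 0.023) + 45 = 2025/0.322 + 45 ≈ 6333.8 mm ≈ 6.334 m.
Near limit Dn = s·(H − f)/(H + s − 2f) = 1560 × (6333.8 − 45) / (6333.8 + 1560 − 2 × 45) = 1560 × 6288.8 / 7803.8 ≈ 1257.1 mm ≈ 1.26 m.

1.26 m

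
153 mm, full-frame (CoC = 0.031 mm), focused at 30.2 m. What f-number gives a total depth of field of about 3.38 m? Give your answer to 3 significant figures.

Write h = H − f = f²/(N·c). The thin-lens limits are Dn = s·h/(h + (s−f)) and Df = s·h/(h − (s−f)), so DoF = Df − Dn = 2·s·(s−f)·h / (h² − (s−f)²).
That is a quadratic in h: DoF·h² − 2·s·(s−f)·h − DoF·(s−f)² = 0 ⇒ h = (s−f)·(s + √(s² + DoF²)) / DoF = 30047 × (30200 + √(30200² + 3380²)) / 3380 = 30047 × (30200 + 30388.6) / 3380 ≈ 538611 mm.
Then N = f²/(c·h) = 153² / (0.031 × 538611) = 23409 / 16697 ≈ 1.40.

f/1.40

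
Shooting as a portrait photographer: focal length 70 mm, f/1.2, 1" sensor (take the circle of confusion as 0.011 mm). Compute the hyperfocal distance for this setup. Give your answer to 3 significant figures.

371 m

Hyperfocal distance H = f²/(N·c) + f = 70²/(1.2 × 0.011) + 70 = 4900/0.0132 + 70 ≈ 371282.1 mm ≈ 371 m.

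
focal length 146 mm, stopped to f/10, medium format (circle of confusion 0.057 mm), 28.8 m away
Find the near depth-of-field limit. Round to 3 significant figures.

16.3 m

Hyperfocal distance H = f²/(N·c) + f = 146²/(10 × 0.057) + 146 = 21316/0.57 + 146 ≈ 37542.5 mm ≈ 37.54 m.
Near limit Dn = s·(H − f)/(H + s − 2f) = 28800 × (37542.5 − 146) / (37542.5 + 28800 − 2 × 146) = 28800 × 37396.5 / 66050.5 ≈ 16306 mm ≈ 16.3 m.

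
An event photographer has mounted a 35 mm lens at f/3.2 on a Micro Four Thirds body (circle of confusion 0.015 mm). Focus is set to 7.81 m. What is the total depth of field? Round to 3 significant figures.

Hyperfocal distance H = f²/(N·c) + f = 35²/(3.2 × 0.015) + 35 = 1225/0.048 + 35 ≈ 25555.8 mm ≈ 25.56 m.
Near limit Dn = s·(H − f)/(H + s − 2f) = 7810 × (25555.8 − 35) / (25555.8 + 7810 − 2 × 35) = 7810 × 25520.8 / 33295.8 ≈ 5986.3 mm.
Far limit Df = s·(H − f)/(H − s) = 7810 × (25555.8 − 35) / (25555.8 − 7810) = 7810 × 25520.8 / 17745.8 ≈ 11231.8 mm.
Depth of field = Df − Dn = 11231.8 − 5986.3 ≈ 5245.5 mm ≈ 5.25 m.

5.25 m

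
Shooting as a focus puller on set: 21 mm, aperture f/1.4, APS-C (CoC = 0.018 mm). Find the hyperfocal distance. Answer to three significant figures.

17.5 m

Hyperfocal distance H = f²/(N·c) + f = 21²/(1.4 × 0.018) + 21 = 441/0.0252 + 21 ≈ 17521.0 mm ≈ 17.5 m.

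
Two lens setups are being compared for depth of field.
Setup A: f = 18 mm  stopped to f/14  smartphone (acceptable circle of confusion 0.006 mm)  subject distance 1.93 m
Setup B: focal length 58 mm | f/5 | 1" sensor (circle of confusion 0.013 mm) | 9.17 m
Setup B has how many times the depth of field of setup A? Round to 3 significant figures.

Setup A: H = 18²/(14×0.006) + 18 ≈ 3875.1 mm; DoF = Df − Dn = 3827.1 − 1290.4 ≈ 2536.7 mm.
Setup B: H = 58²/(5×0.013) + 58 ≈ 51811.8 mm; DoF = Df − Dn = 11129.5 − 7797.2 ≈ 3332.3 mm.
Ratio = 3332.3 / 2536.7 ≈ 1.31.

1.31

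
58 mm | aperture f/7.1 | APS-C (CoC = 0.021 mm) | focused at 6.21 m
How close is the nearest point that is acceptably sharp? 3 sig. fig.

Hyperfocal distance H = f²/(N·c) + f = 58²/(7.1 × 0.021) + 58 = 3364/0.1491 + 58 ≈ 22620.0 mm ≈ 22.62 m.
Near limit Dn = s·(H − f)/(H + s − 2f) = 6210 × (22620.0 − 58) / (22620.0 + 6210 − 2 × 58) = 6210 × 22562.0 / 28714.0 ≈ 4879.5 mm ≈ 4.88 m.

4.88 m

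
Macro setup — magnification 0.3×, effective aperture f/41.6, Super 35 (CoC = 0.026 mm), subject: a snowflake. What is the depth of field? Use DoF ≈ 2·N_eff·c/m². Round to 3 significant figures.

At magnification m, DoF ≈ 2·N_eff·c/m² = 2 × 41.6 × 0.026 / 0.3² = 2.163 / 0.09 ≈ 24 mm.

24.0 mm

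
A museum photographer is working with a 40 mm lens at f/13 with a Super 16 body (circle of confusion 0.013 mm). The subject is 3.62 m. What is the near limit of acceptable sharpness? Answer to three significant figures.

2.63 m

Hyperfocal distance H = f²/(N·c) + f = 40²/(13 × 0.013) + 40 = 1600/0.169 + 40 ≈ 9507.5 mm ≈ 9.507 m.
Near limit Dn = s·(H − f)/(H + s − 2f) = 3620 × (9507.5 − 40) / (9507.5 + 3620 − 2 × 40) = 3620 × 9467.5 / 13047.5 ≈ 2626.7 mm ≈ 2.63 m.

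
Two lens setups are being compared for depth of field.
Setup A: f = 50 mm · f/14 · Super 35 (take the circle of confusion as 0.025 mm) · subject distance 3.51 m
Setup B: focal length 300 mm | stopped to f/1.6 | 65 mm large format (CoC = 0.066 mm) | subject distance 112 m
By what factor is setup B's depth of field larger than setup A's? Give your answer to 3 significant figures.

6.72

Setup A: H = 50²/(14×0.025) + 50 ≈ 7192.9 mm; DoF = Df − Dn = 6807.6 − 2364.6 ≈ 4443.0 mm.
Setup B: H = 300²/(1.6×0.066) + 300 ≈ 852572.7 mm; DoF = Df − Dn = 128893 − 99022 ≈ 29871 mm.
Ratio = 29871 / 4443.0 ≈ 6.72.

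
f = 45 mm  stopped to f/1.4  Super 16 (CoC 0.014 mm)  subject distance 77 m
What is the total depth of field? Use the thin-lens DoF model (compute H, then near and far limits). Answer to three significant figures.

258 m

Hyperfocal distance H = f²/(N·c) + f = 45²/(1.4 × 0.014) + 45 = 2025/0.0196 + 45 ≈ 103361.3 mm ≈ 103.4 m.
Near limit Dn = s·(H − f)/(H + s − 2f) = 77000 × (103361.3 − 45) / (103361.3 + 77000 − 2 × 45) = 77000 × 103316.3 / 180271.3 ≈ 44130 mm.
Far limit Df = s·(H − f)/(H − s) = 77000 × (103361.3 − 45) / (103361.3 − 77000) = 77000 × 103316.3 / 26361.3 ≈ 301781 mm.
Depth of field = Df − Dn = 301781 − 44130 ≈ 257651 mm ≈ 258 m.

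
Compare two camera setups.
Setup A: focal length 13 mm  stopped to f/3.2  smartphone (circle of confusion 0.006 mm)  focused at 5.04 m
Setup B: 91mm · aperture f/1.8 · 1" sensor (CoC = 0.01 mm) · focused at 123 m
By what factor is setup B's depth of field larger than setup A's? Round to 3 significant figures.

Setup A: H = 13²/(3.2×0.006) + 13 ≈ 8815.1 mm; DoF = Df − Dn = 11751.4 − 3207.9 ≈ 8543.5 mm.
Setup B: H = 91²/(1.8×0.01) + 91 ≈ 460146.6 mm; DoF = Df − Dn = 167840 − 97067 ≈ 70773 mm.
Ratio = 70773 / 8543.5 ≈ 8.28.

8.28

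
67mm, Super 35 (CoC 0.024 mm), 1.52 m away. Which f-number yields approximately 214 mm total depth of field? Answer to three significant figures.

Write h = H − f = f²/(N·c). The thin-lens limits are Dn = s·h/(h + (s−f)) and Df = s·h/(h − (s−f)), so DoF = Df − Dn = 2·s·(s−f)·h / (h² − (s−f)²).
That is a quadratic in h: DoF·h² − 2·s·(s−f)·h − DoF·(s−f)² = 0 ⇒ h = (s−f)·(s + √(s² + DoF²)) / DoF = 1453 × (1520 + √(1520² + 214²)) / 214 = 1453 × (1520 + 1534.99) / 214 ≈ 20743 mm.
Then N = f²/(c·h) = 67² / (0.024 × 20743) = 4489 / 497.82 ≈ 9.02.

f/9.02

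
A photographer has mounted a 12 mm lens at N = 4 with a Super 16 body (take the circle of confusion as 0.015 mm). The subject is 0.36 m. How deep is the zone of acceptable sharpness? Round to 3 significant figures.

107 mm

Hyperfocal distance H = f²/(N·c) + f = 12²/(4 × 0.015) + 12 = 144/0.06 + 12 ≈ 2412.0 mm ≈ 2.412 m.
Near limit Dn = s·(H − f)/(H + s − 2f) = 360 × (2412.0 − 12) / (2412.0 + 360 − 2 × 12) = 360 × 2400.0 / 2748.0 ≈ 314.41 mm.
Far limit Df = s·(H − f)/(H − s) = 360 × (2412.0 − 12) / (2412.0 − 360) = 360 × 2400.0 / 2052.0 ≈ 421.05 mm.
Depth of field = Df − Dn = 421.05 − 314.41 ≈ 106.64 mm.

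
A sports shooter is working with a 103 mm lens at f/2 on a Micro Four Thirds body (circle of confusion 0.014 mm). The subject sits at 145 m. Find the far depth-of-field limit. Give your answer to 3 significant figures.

235 m

Hyperfocal distance H = f²/(N·c) + f = 103²/(2 × 0.014) + 103 = 10609/0.028 + 103 ≈ 378995.9 mm ≈ 379.0 m.
Far limit Df = s·(H − f)/(H − s) = 145000 × (378995.9 − 103) / (378995.9 − 145000) = 145000 × 378892.9 / 233995.9 ≈ 234788 mm ≈ 235 m.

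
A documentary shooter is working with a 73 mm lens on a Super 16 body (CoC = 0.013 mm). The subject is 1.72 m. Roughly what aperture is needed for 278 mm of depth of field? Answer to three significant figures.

Write h = H − f = f²/(N·c). The thin-lens limits are Dn = s·h/(h + (s−f)) and Df = s·h/(h − (s−f)), so DoF = Df − Dn = 2·s·(s−f)·h / (h² − (s−f)²).
That is a quadratic in h: DoF·h² − 2·s·(s−f)·h − DoF·(s−f)² = 0 ⇒ h = (s−f)·(s + √(s² + DoF²)) / DoF = 1647 × (1720 + √(1720² + 278²)) / 278 = 1647 × (1720 + 1742.32) / 278 ≈ 20512 mm.
Then N = f²/(c·h) = 73² / (0.013 × 20512) = 5329 / 266.66 ≈ 20.

f/20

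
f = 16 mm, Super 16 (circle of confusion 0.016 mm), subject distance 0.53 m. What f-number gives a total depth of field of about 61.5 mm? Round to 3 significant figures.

f/1.80

Write h = H − f = f²/(N·c). The thin-lens limits are Dn = s·h/(h + (s−f)) and Df = s·h/(h − (s−f)), so DoF = Df − Dn = 2·s·(s−f)·h / (h² − (s−f)²).
That is a quadratic in h: DoF·h² − 2·s·(s−f)·h − DoF·(s−f)² = 0 ⇒ h = (s−f)·(s + √(s² + DoF²)) / DoF = 514 × (530 + √(530² + 61.5²)) / 61.5 = 514 × (530 + 533.556) / 61.5 ≈ 8888.9 mm.
Then N = f²/(c·h) = 16² / (0.016 × 8888.9) = 256 / 142.22 ≈ 1.80.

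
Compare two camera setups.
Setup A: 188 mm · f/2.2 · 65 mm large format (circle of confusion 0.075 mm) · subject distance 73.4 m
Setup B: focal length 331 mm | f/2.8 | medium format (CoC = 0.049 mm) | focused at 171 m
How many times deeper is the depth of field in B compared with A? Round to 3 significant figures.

Setup A: H = 188²/(2.2×0.075) + 188 ≈ 214394.1 mm; DoF = Df − Dn = 111513 − 54703 ≈ 56810 mm.
Setup B: H = 331²/(2.8×0.049) + 331 ≈ 798880.6 mm; DoF = Df − Dn = 217481 − 140889 ≈ 76592 mm.
Ratio = 76592 / 56810 ≈ 1.35.

1.35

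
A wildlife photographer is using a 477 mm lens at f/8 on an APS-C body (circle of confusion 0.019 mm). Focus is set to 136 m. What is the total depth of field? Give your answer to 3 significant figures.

24.8 m

Hyperfocal distance H = f²/(N·c) + f = 477²/(8 × 0.019) + 477 = 227529/0.152 + 477 ≈ 1497378.3 mm ≈ 1497 m.
Near limit Dn = s·(H − f)/(H + s − 2f) = 136000 × (1497378.3 − 477) / (1497378.3 + 136000 − 2 × 477) = 136000 × 1496901.3 / 1632424.3 ≈ 124709 mm.
Far limit Df = s·(H − f)/(H − s) = 136000 × (1497378.3 − 477) / (1497378.3 − 136000) = 136000 × 1496901.3 / 1361378.3 ≈ 149539 mm.
Depth of field = Df − Dn = 149539 − 124709 ≈ 24830 mm ≈ 24.8 m.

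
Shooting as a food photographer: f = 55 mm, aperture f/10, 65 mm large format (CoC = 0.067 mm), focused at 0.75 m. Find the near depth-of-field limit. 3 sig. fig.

0.650 m

Hyperfocal distance H = f²/(N·c) + f = 55²/(10 × 0.067) + 55 = 3025/0.67 + 55 ≈ 4569.9 mm ≈ 4.570 m.
Near limit Dn = s·(H − f)/(H + s − 2f) = 750 × (4569.9 − 55) / (4569.9 + 750 − 2 × 55) = 750 × 4514.9 / 5209.9 ≈ 649.95 mm ≈ 0.650 m.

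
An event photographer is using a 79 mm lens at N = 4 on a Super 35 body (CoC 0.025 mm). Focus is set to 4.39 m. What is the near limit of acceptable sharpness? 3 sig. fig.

4.11 m

Hyperfocal distance H = f²/(N·c) + f = 79²/(4 × 0.025) + 79 = 6241/0.1 + 79 ≈ 62489.0 mm ≈ 62.49 m.
Near limit Dn = s·(H − f)/(H + s − 2f) = 4390 × (62489.0 − 79) / (62489.0 + 4390 − 2 × 79) = 4390 × 62410.0 / 66721.0 ≈ 4106.4 mm ≈ 4.11 m.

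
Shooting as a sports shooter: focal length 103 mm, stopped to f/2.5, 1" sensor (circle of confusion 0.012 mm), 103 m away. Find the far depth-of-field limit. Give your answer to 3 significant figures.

Hyperfocal distance H = f²/(N·c) + f = 103²/(2.5 × 0.012) + 103 = 10609/0.03 + 103 ≈ 353736.3 mm ≈ 353.7 m.
Far limit Df = s·(H − f)/(H − s) = 103000 × (353736.3 − 103) / (353736.3 − 103000) = 103000 × 353633.3 / 250736.3 ≈ 145269 mm ≈ 145 m.

145 m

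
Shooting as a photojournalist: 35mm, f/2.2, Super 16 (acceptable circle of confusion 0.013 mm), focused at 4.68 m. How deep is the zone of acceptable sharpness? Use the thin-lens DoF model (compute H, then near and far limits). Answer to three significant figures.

Hyperfocal distance H = f²/(N·c) + f = 35²/(2.2 × 0.013) + 35 = 1225/0.0286 + 35 ≈ 42867.2 mm ≈ 42.87 m.
Near limit Dn = s·(H − f)/(H + s − 2f) = 4680 × (42867.2 − 35) / (42867.2 + 4680 − 2 × 35) = 4680 × 42832.2 / 47477.2 ≈ 4222.1 mm.
Far limit Df = s·(H − f)/(H − s) = 4680 × (42867.2 − 35) / (42867.2 − 4680) = 4680 × 42832.2 / 38187.2 ≈ 5249.3 mm.
Depth of field = Df − Dn = 5249.3 − 4222.1 ≈ 1027.2 mm ≈ 1.03 m.

1.03 m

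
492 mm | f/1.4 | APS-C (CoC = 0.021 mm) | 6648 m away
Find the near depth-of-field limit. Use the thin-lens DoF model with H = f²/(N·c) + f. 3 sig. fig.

3680 m

Hyperfocal distance H = f²/(N·c) + f = 492²/(1.4 × 0.021) + 492 = 242064/0.0294 + 492 ≈ 8233961.4 mm ≈ 8234 m.
Near limit Dn = s·(H − f)/(H + s − 2f) = 6648000 × (8233961.4 − 492) / (8233961.4 + 6648000 − 2 × 492) = 6648000 × 8233469.4 / 14880977.4 ≈ 3678260 mm ≈ 3680 m.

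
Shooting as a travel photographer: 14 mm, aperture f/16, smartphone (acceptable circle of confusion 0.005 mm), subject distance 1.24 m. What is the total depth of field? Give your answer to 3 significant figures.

1.66 m

Hyperfocal distance H = f²/(N·c) + f = 14²/(16 × 0.005) + 14 = 196/0.08 + 14 ≈ 2464.0 mm ≈ 2.464 m.
Near limit Dn = s·(H − f)/(H + s − 2f) = 1240 × (2464.0 − 14) / (2464.0 + 1240 − 2 × 14) = 1240 × 2450.0 / 3676.0 ≈ 826.4 mm.
Far limit Df = s·(H − f)/(H − s) = 1240 × (2464.0 − 14) / (2464.0 − 1240) = 1240 × 2450.0 / 1224.0 ≈ 2482.0 mm.
Depth of field = Df − Dn = 2482.0 − 826.4 ≈ 1655.6 mm ≈ 1.66 m.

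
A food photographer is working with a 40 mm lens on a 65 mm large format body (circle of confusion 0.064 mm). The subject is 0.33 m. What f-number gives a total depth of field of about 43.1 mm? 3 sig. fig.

f/5.61

Write h = H − f = f²/(N·c). The thin-lens limits are Dn = s·h/(h + (s−f)) and Df = s·h/(h − (s−f)), so DoF = Df − Dn = 2·s·(s−f)·h / (h² − (s−f)²).
That is a quadratic in h: DoF·h² − 2·s·(s−f)·h − DoF·(s−f)² = 0 ⇒ h = (s−f)·(s + √(s² + DoF²)) / DoF = 290 × (330 + √(330² + 43.1²)) / 43.1 = 290 × (330 + 332.803) / 43.1 ≈ 4459.7 mm.
Then N = f²/(c·h) = 40² / (0.064 × 4459.7) = 1600 / 285.42 ≈ 5.61.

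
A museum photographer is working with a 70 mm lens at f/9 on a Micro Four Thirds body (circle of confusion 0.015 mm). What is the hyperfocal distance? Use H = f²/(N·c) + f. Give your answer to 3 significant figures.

Hyperfocal distance H = f²/(N·c) + f = 70²/(9 × 0.015) + 70 = 4900/0.135 + 70 ≈ 36366.3 mm ≈ 36.4 m.

36.4 m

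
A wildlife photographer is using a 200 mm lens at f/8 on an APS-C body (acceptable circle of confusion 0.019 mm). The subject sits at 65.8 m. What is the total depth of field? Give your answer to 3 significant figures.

Hyperfocal distance H = f²/(N·c) + f = 200²/(8 × 0.019) + 200 = 40000/0.152 + 200 ≈ 263357.9 mm ≈ 263.4 m.
Near limit Dn = s·(H − f)/(H + s − 2f) = 65800 × (263357.9 − 200) / (263357.9 + 65800 − 2 × 200) = 65800 × 263157.9 / 328757.9 ≈ 52670 mm.
Far limit Df = s·(H − f)/(H − s) = 65800 × (263357.9 − 200) / (263357.9 − 65800) = 65800 × 263157.9 / 197557.9 ≈ 87649 mm.
Depth of field = Df − Dn = 87649 − 52670 ≈ 34979 mm ≈ 35.0 m.

35.0 m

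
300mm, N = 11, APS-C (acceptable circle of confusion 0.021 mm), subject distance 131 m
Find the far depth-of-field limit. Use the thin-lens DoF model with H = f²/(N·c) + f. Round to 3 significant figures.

Hyperfocal distance H = f²/(N·c) + f = 300²/(11 × 0.021) + 300 = 90000/0.231 + 300 ≈ 389910.4 mm ≈ 389.9 m.
Far limit Df = s·(H − f)/(H − s) = 131000 × (389910.4 − 300) / (389910.4 − 131000) = 131000 × 389610.4 / 258910.4 ≈ 197130 mm ≈ 197 m.

197 m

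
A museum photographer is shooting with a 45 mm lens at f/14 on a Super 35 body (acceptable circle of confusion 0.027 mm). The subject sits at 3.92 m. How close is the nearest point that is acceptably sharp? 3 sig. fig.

2.27 m

Hyperfocal distance H = f²/(N·c) + f = 45²/(14 × 0.027) + 45 = 2025/0.378 + 45 ≈ 5402.1 mm ≈ 5.402 m.
Near limit Dn = s·(H − f)/(H + s − 2f) = 3920 × (5402.1 − 45) / (5402.1 + 3920 − 2 × 45) = 3920 × 5357.1 / 9232.1 ≈ 2274.7 mm ≈ 2.27 m.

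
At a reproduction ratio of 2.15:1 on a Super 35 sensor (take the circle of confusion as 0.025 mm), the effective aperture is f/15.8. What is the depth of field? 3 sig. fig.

0.171 mm

At magnification m, DoF ≈ 2·N_eff·c/m² = 2 × 15.8 × 0.025 / 2.15² = 0.79 / 4.622 ≈ 0.171 mm.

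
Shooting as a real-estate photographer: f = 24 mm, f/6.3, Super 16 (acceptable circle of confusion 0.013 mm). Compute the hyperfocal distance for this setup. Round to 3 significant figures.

Hyperfocal distance H = f²/(N·c) + f = 24²/(6.3 × 0.013) + 24 = 576/0.0819 + 24 ≈ 7057.0 mm ≈ 7.06 m.

7.06 m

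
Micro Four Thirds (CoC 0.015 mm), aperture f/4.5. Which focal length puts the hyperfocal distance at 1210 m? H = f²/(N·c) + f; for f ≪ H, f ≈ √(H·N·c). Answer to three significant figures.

286 mm

From H = f²/(N·c) + f, with f ≪ H: f ≈ √(H·N·c) = √(1210000 × 4.5 × 0.015) = √81675 ≈ 285.8 mm.
The +f correction barely moves this — solving exactly, f² + N·c·f − N·c·H = 0 ⇒ f = (−N·c + √((N·c)² + 4·N·c·H))/2 = (−0.0675 + √326700)/2 ≈ 285.75 mm, so f ≈ 286 mm.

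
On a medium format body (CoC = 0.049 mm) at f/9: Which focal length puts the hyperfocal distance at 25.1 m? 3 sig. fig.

From H = f²/(N·c) + f, with f ≪ H: f ≈ √(H·N·c) = √(25100 × 9 × 0.049) = √11069 ≈ 105.2 mm.
The +f correction barely moves this — solving exactly, f² + N·c·f − N·c·H = 0 ⇒ f = (−N·c + √((N·c)² + 4·N·c·H))/2 = (−0.441 + √44277)/2 ≈ 104.99 mm, so f ≈ 105 mm.

105 mm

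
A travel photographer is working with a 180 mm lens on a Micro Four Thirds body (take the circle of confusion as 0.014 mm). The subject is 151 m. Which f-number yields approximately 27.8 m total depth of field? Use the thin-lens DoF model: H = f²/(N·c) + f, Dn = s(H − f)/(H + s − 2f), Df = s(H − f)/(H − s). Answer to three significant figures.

f/1.40

Write h = H − f = f²/(N·c). The thin-lens limits are Dn = s·h/(h + (s−f)) and Df = s·h/(h − (s−f)), so DoF = Df − Dn = 2·s·(s−f)·h / (h² − (s−f)²).
That is a quadratic in h: DoF·h² − 2·s·(s−f)·h − DoF·(s−f)² = 0 ⇒ h = (s−f)·(s + √(s² + DoF²)) / DoF = 150820 × (151000 + √(151000² + 27800²)) / 27800 = 150820 × (151000 + 153538) / 27800 ≈ 1652172 mm.
Then N = f²/(c·h) = 180² / (0.014 × 1652172) = 32400 / 23130 ≈ 1.40.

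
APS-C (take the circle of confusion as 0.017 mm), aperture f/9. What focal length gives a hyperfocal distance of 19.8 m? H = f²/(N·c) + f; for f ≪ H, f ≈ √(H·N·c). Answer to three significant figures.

From H = f²/(N·c) + f, with f ≪ H: f ≈ √(H·N·c) = √(19800 × 9 × 0.017) = √3029.4 ≈ 55.04 mm.
The +f correction barely moves this — solving exactly, f² + N·c·f − N·c·H = 0 ⇒ f = (−N·c + √((N·c)² + 4·N·c·H))/2 = (−0.153 + √12118)/2 ≈ 54.964 mm, so f ≈ 55.0 mm.

55.0 mm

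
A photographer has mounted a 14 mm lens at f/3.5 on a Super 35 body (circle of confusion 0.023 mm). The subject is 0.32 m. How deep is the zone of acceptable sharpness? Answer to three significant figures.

Hyperfocal distance H = f²/(N·c) + f = 14²/(3.5 × 0.023) + 14 = 196/0.0805 + 14 ≈ 2448.8 mm ≈ 2.449 m.
Near limit Dn = s·(H − f)/(H + s − 2f) = 320 × (2448.8 − 14) / (2448.8 + 320 − 2 × 14) = 320 × 2434.8 / 2740.8 ≈ 284.273 mm.
Far limit Df = s·(H − f)/(H − s) = 320 × (2448.8 − 14) / (2448.8 − 320) = 320 × 2434.8 / 2128.8 ≈ 365.998 mm.
Depth of field = Df − Dn = 365.998 − 284.273 ≈ 81.725 mm.

81.7 mm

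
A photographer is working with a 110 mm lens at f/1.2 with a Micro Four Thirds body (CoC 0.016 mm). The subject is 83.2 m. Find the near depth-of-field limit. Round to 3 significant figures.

73.5 m

Hyperfocal distance H = f²/(N·c) + f = 110²/(1.2 × 0.016) + 110 = 12100/0.0192 + 110 ≈ 630318.3 mm ≈ 630.3 m.
Near limit Dn = s·(H − f)/(H + s − 2f) = 83200 × (630318.3 − 110) / (630318.3 + 83200 − 2 × 110) = 83200 × 630208.3 / 713298.3 ≈ 73508 mm ≈ 73.5 m.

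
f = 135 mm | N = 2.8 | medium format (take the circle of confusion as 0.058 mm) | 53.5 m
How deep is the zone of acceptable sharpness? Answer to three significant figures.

Hyperfocal distance H = f²/(N·c) + f = 135²/(2.8 × 0.058) + 135 = 18225/0.1624 + 135 ≈ 112357.9 mm ≈ 112.4 m.
Near limit Dn = s·(H − f)/(H + s − 2f) = 53500 × (112357.9 − 135) / (112357.9 + 53500 − 2 × 135) = 53500 × 112222.9 / 165587.9 ≈ 36258 mm.
Far limit Df = s·(H − f)/(H − s) = 53500 × (112357.9 − 135) / (112357.9 − 53500) = 53500 × 112222.9 / 58857.9 ≈ 102007 mm.
Depth of field = Df − Dn = 102007 − 36258 ≈ 65749 mm ≈ 65.7 m.

65.7 m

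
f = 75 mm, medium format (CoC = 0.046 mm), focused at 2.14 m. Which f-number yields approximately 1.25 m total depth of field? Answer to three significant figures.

Write h = H − f = f²/(N·c). The thin-lens limits are Dn = s·h/(h + (s−f)) and Df = s·h/(h − (s−f)), so DoF = Df − Dn = 2·s·(s−f)·h / (h² − (s−f)²).
That is a quadratic in h: DoF·h² − 2·s·(s−f)·h − DoF·(s−f)² = 0 ⇒ h = (s−f)·(s + √(s² + DoF²)) / DoF = 2065 × (2140 + √(2140² + 1250²)) / 1250 = 2065 × (2140 + 2478.33) / 1250 ≈ 7629.5 mm.
Then N = f²/(c·h) = 75² / (0.046 × 7629.5) = 5625 / 350.96 ≈ 16.

f/16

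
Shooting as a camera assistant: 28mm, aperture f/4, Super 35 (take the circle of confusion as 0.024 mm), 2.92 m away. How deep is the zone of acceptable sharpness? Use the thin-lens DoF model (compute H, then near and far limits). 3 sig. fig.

2.36 m

Hyperfocal distance H = f²/(N·c) + f = 28²/(4 × 0.024) + 28 = 784/0.096 + 28 ≈ 8194.7 mm ≈ 8.195 m.
Near limit Dn = s·(H − f)/(H + s − 2f) = 2920 × (8194.7 − 28) / (8194.7 + 2920 − 2 × 28) = 2920 × 8166.7 / 11058.7 ≈ 2156.4 mm.
Far limit Df = s·(H − f)/(H − s) = 2920 × (8194.7 − 28) / (8194.7 − 2920) = 2920 × 8166.7 / 5274.7 ≈ 4521.0 mm.
Depth of field = Df − Dn = 4521.0 − 2156.4 ≈ 2364.6 mm ≈ 2.36 m.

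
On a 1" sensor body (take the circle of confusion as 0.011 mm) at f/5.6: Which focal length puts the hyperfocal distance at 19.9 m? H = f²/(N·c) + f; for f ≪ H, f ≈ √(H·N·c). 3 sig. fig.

35.0 mm

From H = f²/(N·c) + f, with f ≪ H: f ≈ √(H·N·c) = √(19900 × 5.6 × 0.011) = √1225.8 ≈ 35.01 mm.
The +f correction barely moves this — solving exactly, f² + N·c·f − N·c·H = 0 ⇒ f = (−N·c + √((N·c)² + 4·N·c·H))/2 = (−0.0616 + √4903.4)/2 ≈ 34.981 mm, so f ≈ 35.0 mm.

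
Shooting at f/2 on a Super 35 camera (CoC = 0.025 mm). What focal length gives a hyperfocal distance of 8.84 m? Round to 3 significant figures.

21.0 mm

From H = f²/(N·c) + f, with f ≪ H: f ≈ √(H·N·c) = √(8840 × 2 × 0.025) = √442.00 ≈ 21.02 mm.
The +f correction barely moves this — solving exactly, f² + N·c·f − N·c·H = 0 ⇒ f = (−N·c + √((N·c)² + 4·N·c·H))/2 = (−0.05 + √1768.0)/2 ≈ 20.999 mm, so f ≈ 21.0 mm.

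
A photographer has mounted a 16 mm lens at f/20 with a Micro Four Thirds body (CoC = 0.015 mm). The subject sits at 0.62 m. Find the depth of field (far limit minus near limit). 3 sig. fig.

1.76 m

Hyperfocal distance H = f²/(N·c) + f = 16²/(20 × 0.015) + 16 = 256/0.3 + 16 ≈ 869.3 mm ≈ 0.869 m.
Near limit Dn = s·(H − f)/(H + s − 2f) = 620 × (869.3 − 16) / (869.3 + 620 − 2 × 16) = 620 × 853.3 / 1457.3 ≈ 363.0 mm.
Far limit Df = s·(H − f)/(H − s) = 620 × (869.3 − 16) / (869.3 − 620) = 620 × 853.3 / 249.3 ≈ 2121.9 mm.
Depth of field = Df − Dn = 2121.9 − 363.0 ≈ 1758.9 mm ≈ 1.76 m.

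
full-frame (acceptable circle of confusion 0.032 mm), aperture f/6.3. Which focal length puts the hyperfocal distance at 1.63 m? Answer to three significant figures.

18.0 mm

From H = f²/(N·c) + f, with f ≪ H: f ≈ √(H·N·c) = √(1630 × 6.3 × 0.032) = √328.61 ≈ 18.13 mm.
Exact: f² + N·c·f − N·c·H = 0 ⇒ f = (−N·c + √((N·c)² + 4·N·c·H))/2 = (−0.2016 + √1314.5)/2 ≈ 18.027 mm ≈ 18.0 mm.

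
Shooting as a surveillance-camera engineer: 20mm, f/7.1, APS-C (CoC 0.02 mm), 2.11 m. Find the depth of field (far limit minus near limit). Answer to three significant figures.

Hyperfocal distance H = f²/(N·c) + f = 20²/(7.1 × 0.02) + 20 = 400/0.142 + 20 ≈ 2836.9 mm ≈ 2.837 m.
Near limit Dn = s·(H − f)/(H + s − 2f) = 2110 × (2836.9 − 20) / (2836.9 + 2110 − 2 × 20) = 2110 × 2816.9 / 4906.9 ≈ 1211.3 mm.
Far limit Df = s·(H − f)/(H − s) = 2110 × (2836.9 − 20) / (2836.9 − 2110) = 2110 × 2816.9 / 726.9 ≈ 8176.7 mm.
Depth of field = Df − Dn = 8176.7 − 1211.3 ≈ 6965.4 mm ≈ 6.97 m.

6.97 m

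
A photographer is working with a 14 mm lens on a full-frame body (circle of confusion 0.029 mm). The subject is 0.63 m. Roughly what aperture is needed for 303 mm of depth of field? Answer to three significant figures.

f/2.50

Write h = H − f = f²/(N·c). The thin-lens limits are Dn = s·h/(h + (s−f)) and Df = s·h/(h − (s−f)), so DoF = Df − Dn = 2·s·(s−f)·h / (h² − (s−f)²).
That is a quadratic in h: DoF·h² − 2·s·(s−f)·h − DoF·(s−f)² = 0 ⇒ h = (s−f)·(s + √(s² + DoF²)) / DoF = 616 × (630 + √(630² + 303²)) / 303 = 616 × (630 + 699.077) / 303 ≈ 2702.0 mm.
Then N = f²/(c·h) = 14² / (0.029 × 2702.0) = 196 / 78.359 ≈ 2.50.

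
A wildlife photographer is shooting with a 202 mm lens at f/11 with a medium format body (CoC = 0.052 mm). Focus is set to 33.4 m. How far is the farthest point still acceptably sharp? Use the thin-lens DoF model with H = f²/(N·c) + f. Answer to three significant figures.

Hyperfocal distance H = f²/(N·c) + f = 202²/(11 × 0.052) + 202 = 40804/0.572 + 202 ≈ 71537.7 mm ≈ 71.54 m.
Far limit Df = s·(H − f)/(H − s) = 33400 × (71537.7 − 202) / (71537.7 − 33400) = 33400 × 71335.7 / 38137.7 ≈ 62474 mm ≈ 62.5 m.

62.5 m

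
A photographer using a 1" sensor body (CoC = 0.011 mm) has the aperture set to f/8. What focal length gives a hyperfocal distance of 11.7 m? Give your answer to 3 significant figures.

From H = f²/(N·c) + f, with f ≪ H: f ≈ √(H·N·c) = √(11700 × 8 × 0.011) = √1029.6 ≈ 32.09 mm.
Exact: f² + N·c·f − N·c·H = 0 ⇒ f = (−N·c + √((N·c)² + 4·N·c·H))/2 = (−0.088 + √4118.4)/2 ≈ 32.043 mm ≈ 32.0 mm.

32.0 mm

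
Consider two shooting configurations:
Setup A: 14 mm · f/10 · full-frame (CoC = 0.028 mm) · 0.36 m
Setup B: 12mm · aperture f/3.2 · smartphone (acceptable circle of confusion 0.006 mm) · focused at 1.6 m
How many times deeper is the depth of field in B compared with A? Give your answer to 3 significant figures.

Setup A: H = 14²/(10×0.028) + 14 ≈ 714.0 mm; DoF = Df − Dn = 711.86 − 240.92 ≈ 470.94 mm.
Setup B: H = 12²/(3.2×0.006) + 12 ≈ 7512.0 mm; DoF = Df − Dn = 2029.77 − 1320.42 ≈ 709.35 mm.
Ratio = 709.35 / 470.94 ≈ 1.51.

1.51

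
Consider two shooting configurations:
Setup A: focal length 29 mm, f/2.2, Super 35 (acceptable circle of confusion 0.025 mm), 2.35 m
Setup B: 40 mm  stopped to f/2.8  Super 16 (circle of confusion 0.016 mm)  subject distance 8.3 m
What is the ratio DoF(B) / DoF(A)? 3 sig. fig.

5.55

Setup A: H = 29²/(2.2×0.025) + 29 ≈ 15319.9 mm; DoF = Df − Dn = 2770.54 − 2040.30 ≈ 730.24 mm.
Setup B: H = 40²/(2.8×0.016) + 40 ≈ 35754.3 mm; DoF = Df − Dn = 10797.2 − 6741.0 ≈ 4056.2 mm.
Ratio = 4056.2 / 730.24 ≈ 5.55.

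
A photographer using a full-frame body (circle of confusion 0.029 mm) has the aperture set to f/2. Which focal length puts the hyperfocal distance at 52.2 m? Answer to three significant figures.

55.0 mm

From H = f²/(N·c) + f, with f ≪ H: f ≈ √(H·N·c) = √(52200 × 2 × 0.029) = √3027.6 ≈ 55.02 mm.
The +f correction barely moves this — solving exactly, f² + N·c·f − N·c·H = 0 ⇒ f = (−N·c + √((N·c)² + 4·N·c·H))/2 = (−0.058 + √12110)/2 ≈ 54.995 mm, so f ≈ 55.0 mm.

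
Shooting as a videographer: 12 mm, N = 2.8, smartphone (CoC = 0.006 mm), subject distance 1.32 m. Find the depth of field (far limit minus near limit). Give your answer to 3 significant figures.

412 mm

Hyperfocal distance H = f²/(N·c) + f = 12²/(2.8 × 0.006) + 12 = 144/0.0168 + 12 ≈ 8583.4 mm ≈ 8.583 m.
Near limit Dn = s·(H − f)/(H + s − 2f) = 1320 × (8583.4 − 12) / (8583.4 + 1320 − 2 × 12) = 1320 × 8571.4 / 9879.4 ≈ 1145.24 mm.
Far limit Df = s·(H − f)/(H − s) = 1320 × (8583.4 − 12) / (8583.4 − 1320) = 1320 × 8571.4 / 7263.4 ≈ 1557.71 mm.
Depth of field = Df − Dn = 1557.71 − 1145.24 ≈ 412.47 mm.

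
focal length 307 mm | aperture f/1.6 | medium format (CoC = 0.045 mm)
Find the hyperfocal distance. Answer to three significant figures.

1310 m

Hyperfocal distance H = f²/(N·c) + f = 307²/(1.6 × 0.045) + 307 = 94249/0.072 + 307 ≈ 1309320.9 mm ≈ 1310 m.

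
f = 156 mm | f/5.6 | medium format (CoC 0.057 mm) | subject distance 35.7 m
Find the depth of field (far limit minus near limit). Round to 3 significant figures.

Hyperfocal distance H = f²/(N·c) + f = 156²/(5.6 × 0.057) + 156 = 24336/0.3192 + 156 ≈ 76396.6 mm ≈ 76.40 m.
Near limit Dn = s·(H − f)/(H + s − 2f) = 35700 × (76396.6 − 156) / (76396.6 + 35700 − 2 × 156) = 35700 × 76240.6 / 111784.6 ≈ 24349 mm.
Far limit Df = s·(H − f)/(H − s) = 35700 × (76396.6 − 156) / (76396.6 − 35700) = 35700 × 76240.6 / 40696.6 ≈ 66880 mm.
Depth of field = Df − Dn = 66880 − 24349 ≈ 42531 mm ≈ 42.5 m.

42.5 m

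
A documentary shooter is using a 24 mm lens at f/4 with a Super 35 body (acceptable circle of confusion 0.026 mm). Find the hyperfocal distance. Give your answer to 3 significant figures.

Hyperfocal distance H = f²/(N·c) + f = 24²/(4 × 0.026) + 24 = 576/0.104 + 24 ≈ 5562.5 mm ≈ 5.56 m.

5.56 m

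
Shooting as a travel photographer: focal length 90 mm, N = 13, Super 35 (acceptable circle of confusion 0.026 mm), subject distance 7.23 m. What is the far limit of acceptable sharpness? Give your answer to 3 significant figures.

Hyperfocal distance H = f²/(N·c) + f = 90²/(13 × 0.026) + 90 = 8100/0.338 + 90 ≈ 24054.5 mm ≈ 24.05 m.
Far limit Df = s·(H − f)/(H − s) = 7230 × (24054.5 − 90) / (24054.5 − 7230) = 7230 × 23964.5 / 16824.5 ≈ 10298 mm ≈ 10.3 m.

10.3 m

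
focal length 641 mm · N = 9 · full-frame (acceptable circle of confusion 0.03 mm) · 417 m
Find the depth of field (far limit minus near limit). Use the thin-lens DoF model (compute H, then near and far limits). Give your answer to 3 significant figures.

Hyperfocal distance H = f²/(N·c) + f = 641²/(9 × 0.03) + 641 = 410881/0.27 + 641 ≈ 1522422.5 mm ≈ 1522 m.
Near limit Dn = s·(H − f)/(H + s − 2f) = 417000 × (1522422.5 − 641) / (1522422.5 + 417000 − 2 × 641) = 417000 × 1521781.5 / 1938140.5 ≈ 327418 mm.
Far limit Df = s·(H − f)/(H − s) = 417000 × (1522422.5 − 641) / (1522422.5 − 417000) = 417000 × 1521781.5 / 1105422.5 ≈ 574064 mm.
Depth of field = Df − Dn = 574064 − 327418 ≈ 246646 mm ≈ 247 m.

247 m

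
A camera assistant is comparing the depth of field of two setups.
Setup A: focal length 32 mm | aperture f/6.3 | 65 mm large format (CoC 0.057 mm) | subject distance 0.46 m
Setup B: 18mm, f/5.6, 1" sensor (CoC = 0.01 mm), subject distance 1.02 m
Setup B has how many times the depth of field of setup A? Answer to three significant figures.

Setup A: H = 32²/(6.3×0.057) + 32 ≈ 2883.6 mm; DoF = Df − Dn = 541.24 − 399.97 ≈ 141.27 mm.
Setup B: H = 18²/(5.6×0.01) + 18 ≈ 5803.7 mm; DoF = Df − Dn = 1233.65 − 869.43 ≈ 364.22 mm.
Ratio = 364.22 / 141.27 ≈ 2.58.

2.58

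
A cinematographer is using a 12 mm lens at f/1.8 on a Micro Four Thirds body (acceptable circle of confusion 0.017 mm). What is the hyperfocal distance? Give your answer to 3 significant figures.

Hyperfocal distance H = f²/(N·c) + f = 12²/(1.8 × 0.017) + 12 = 144/0.0306 + 12 ≈ 4717.9 mm ≈ 4.72 m.

4.72 m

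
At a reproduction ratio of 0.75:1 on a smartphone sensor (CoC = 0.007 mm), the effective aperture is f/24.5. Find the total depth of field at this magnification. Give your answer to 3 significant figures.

0.610 mm

At magnification m, DoF ≈ 2·N_eff·c/m² = 2 × 24.5 × 0.007 / 0.75² = 0.343 / 0.5625 ≈ 0.61 mm.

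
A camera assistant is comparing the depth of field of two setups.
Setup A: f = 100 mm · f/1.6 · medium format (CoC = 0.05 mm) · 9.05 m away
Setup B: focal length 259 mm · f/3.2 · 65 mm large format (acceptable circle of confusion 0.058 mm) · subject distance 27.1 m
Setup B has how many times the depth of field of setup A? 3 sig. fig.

Setup A: H = 100²/(1.6×0.05) + 100 ≈ 125100.0 mm; DoF = Df − Dn = 9748.0 − 8445.3 ≈ 1302.7 mm.
Setup B: H = 259²/(3.2×0.058) + 259 ≈ 361686.8 mm; DoF = Df − Dn = 29274.0 − 25226.6 ≈ 4047.4 mm.
Ratio = 4047.4 / 1302.7 ≈ 3.11.

3.11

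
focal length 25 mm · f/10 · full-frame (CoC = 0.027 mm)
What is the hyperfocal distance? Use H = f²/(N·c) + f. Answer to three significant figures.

Hyperfocal distance H = f²/(N·c) + f = 25²/(10 × 0.027) + 25 = 625/0.27 + 25 ≈ 2339.8 mm ≈ 2.34 m.

2.34 m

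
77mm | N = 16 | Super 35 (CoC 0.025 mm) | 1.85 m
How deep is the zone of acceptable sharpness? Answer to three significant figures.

Hyperfocal distance H = f²/(N·c) + f = 77²/(16 × 0.025) + 77 = 5929/0.4 + 77 ≈ 14899.5 mm ≈ 14.90 m.
Near limit Dn = s·(H − f)/(H + s − 2f) = 1850 × (14899.5 − 77) / (14899.5 + 1850 − 2 × 77) = 1850 × 14822.5 / 16595.5 ≈ 1652.35 mm.
Far limit Df = s·(H − f)/(H − s) = 1850 × (14899.5 − 77) / (14899.5 − 1850) = 1850 × 14822.5 / 13049.5 ≈ 2101.35 mm.
Depth of field = Df − Dn = 2101.35 − 1652.35 ≈ 449.00 mm.

449 mm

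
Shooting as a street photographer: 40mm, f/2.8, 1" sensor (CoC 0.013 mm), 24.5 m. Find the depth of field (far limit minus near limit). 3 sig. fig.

39.5 m

Hyperfocal distance H = f²/(N·c) + f = 40²/(2.8 × 0.013) + 40 = 1600/0.0364 + 40 ≈ 43996.0 mm ≈ 44.00 m.
Near limit Dn = s·(H − f)/(H + s − 2f) = 24500 × (43996.0 − 40) / (43996.0 + 24500 − 2 × 40) = 24500 × 43956.0 / 68416.0 ≈ 15741 mm.
Far limit Df = s·(H − f)/(H − s) = 24500 × (43996.0 − 40) / (43996.0 − 24500) = 24500 × 43956.0 / 19496.0 ≈ 55238 mm.
Depth of field = Df − Dn = 55238 − 15741 ≈ 39497 mm ≈ 39.5 m.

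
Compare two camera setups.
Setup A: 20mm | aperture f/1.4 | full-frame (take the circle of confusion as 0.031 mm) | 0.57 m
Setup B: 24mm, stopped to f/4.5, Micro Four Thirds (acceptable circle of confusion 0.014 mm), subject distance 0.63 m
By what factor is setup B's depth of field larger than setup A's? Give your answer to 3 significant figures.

Setup A: H = 20²/(1.4×0.031) + 20 ≈ 9236.6 mm; DoF = Df − Dn = 606.173 − 537.901 ≈ 68.272 mm.
Setup B: H = 24²/(4.5×0.014) + 24 ≈ 9166.9 mm; DoF = Df − Dn = 674.721 − 590.838 ≈ 83.883 mm.
Ratio = 83.883 / 68.272 ≈ 1.23.

1.23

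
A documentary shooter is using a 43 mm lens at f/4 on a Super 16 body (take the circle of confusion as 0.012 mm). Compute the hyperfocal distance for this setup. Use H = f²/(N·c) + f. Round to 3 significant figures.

Hyperfocal distance H = f²/(N·c) + f = 43²/(4 × 0.012) + 43 = 1849/0.048 + 43 ≈ 38563.8 mm ≈ 38.6 m.

38.6 m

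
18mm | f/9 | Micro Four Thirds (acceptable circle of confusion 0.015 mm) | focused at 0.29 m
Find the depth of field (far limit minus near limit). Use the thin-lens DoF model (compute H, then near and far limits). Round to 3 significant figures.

66.6 mm

Hyperfocal distance H = f²/(N·c) + f = 18²/(9 × 0.015) + 18 = 324/0.135 + 18 ≈ 2418.0 mm ≈ 2.418 m.
Near limit Dn = s·(H − f)/(H + s − 2f) = 290 × (2418.0 − 18) / (2418.0 + 290 − 2 × 18) = 290 × 2400.0 / 2672.0 ≈ 260.479 mm.
Far limit Df = s·(H − f)/(H − s) = 290 × (2418.0 − 18) / (2418.0 − 290) = 290 × 2400.0 / 2128.0 ≈ 327.068 mm.
Depth of field = Df − Dn = 327.068 − 260.479 ≈ 66.589 mm.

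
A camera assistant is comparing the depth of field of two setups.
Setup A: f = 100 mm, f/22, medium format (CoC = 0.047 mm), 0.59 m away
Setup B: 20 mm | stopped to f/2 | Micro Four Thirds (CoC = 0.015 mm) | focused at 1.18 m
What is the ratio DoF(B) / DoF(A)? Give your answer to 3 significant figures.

Setup A: H = 100²/(22×0.047) + 100 ≈ 9771.2 mm; DoF = Df − Dn = 621.488 − 561.549 ≈ 59.939 mm.
Setup B: H = 20²/(2×0.015) + 20 ≈ 13353.3 mm; DoF = Df − Dn = 1292.44 − 1085.56 ≈ 206.88 mm.
Ratio = 206.88 / 59.939 ≈ 3.45.

3.45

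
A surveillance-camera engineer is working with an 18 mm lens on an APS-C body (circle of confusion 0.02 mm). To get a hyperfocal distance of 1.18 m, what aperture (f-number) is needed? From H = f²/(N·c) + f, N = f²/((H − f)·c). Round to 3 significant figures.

f/13.9

Rearrange H = f²/(N·c) + f for N: N = f² / ((H − f)·c).
N = 18² / ((1180 − 18) × 0.02) = 324 / 23.24 ≈ 13.9.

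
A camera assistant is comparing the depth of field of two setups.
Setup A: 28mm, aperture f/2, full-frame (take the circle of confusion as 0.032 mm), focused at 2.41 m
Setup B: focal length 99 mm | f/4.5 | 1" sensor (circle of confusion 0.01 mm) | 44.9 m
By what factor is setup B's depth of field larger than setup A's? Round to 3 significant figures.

19.8

Setup A: H = 28²/(2×0.032) + 28 ≈ 12278.0 mm; DoF = Df − Dn = 2991.74 − 2017.67 ≈ 974.07 mm.
Setup B: H = 99²/(4.5×0.01) + 99 ≈ 217899.0 mm; DoF = Df − Dn = 56528 − 37240 ≈ 19288 mm.
Ratio = 19288 / 974.07 ≈ 19.8.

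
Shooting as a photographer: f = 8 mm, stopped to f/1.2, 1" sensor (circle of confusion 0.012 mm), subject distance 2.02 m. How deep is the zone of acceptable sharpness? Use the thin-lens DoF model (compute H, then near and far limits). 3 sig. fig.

Hyperfocal distance H = f²/(N·c) + f = 8²/(1.2 × 0.012) + 8 = 64/0.0144 + 8 ≈ 4452.4 mm ≈ 4.452 m.
Near limit Dn = s·(H − f)/(H + s − 2f) = 2020 × (4452.4 − 8) / (4452.4 + 2020 − 2 × 8) = 2020 × 4444.4 / 6456.4 ≈ 1390.5 mm.
Far limit Df = s·(H − f)/(H − s) = 2020 × (4452.4 − 8) / (4452.4 − 2020) = 2020 × 4444.4 / 2432.4 ≈ 3690.8 mm.
Depth of field = Df − Dn = 3690.8 − 1390.5 ≈ 2300.3 mm ≈ 2.30 m.

2.30 m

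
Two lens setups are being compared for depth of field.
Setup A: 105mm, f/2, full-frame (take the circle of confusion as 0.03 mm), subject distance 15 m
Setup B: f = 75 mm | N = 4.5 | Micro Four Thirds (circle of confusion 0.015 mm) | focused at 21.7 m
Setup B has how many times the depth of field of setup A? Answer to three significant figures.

Setup A: H = 105²/(2×0.03) + 105 ≈ 183855.0 mm; DoF = Df − Dn = 16323.2 − 13875.3 ≈ 2447.9 mm.
Setup B: H = 75²/(4.5×0.015) + 75 ≈ 83408.3 mm; DoF = Df − Dn = 29305 − 17229 ≈ 12076 mm.
Ratio = 12076 / 2447.9 ≈ 4.93.

4.93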